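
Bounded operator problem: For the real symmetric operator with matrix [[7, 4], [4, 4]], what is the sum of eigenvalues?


For a self-adjoint (symmetric) matrix, the eigenvalues are real.
The sum of eigenvalues equals the trace of the matrix.
trace = 7 + 4 = 11

11


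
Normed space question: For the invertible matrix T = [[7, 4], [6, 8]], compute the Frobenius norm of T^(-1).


det(T) = 7*8 - 4*6 = 32
T^(-1) = (1/32) * [[8, -4], [-6, 7]] = [[0.2500, -0.1250], [-0.1875, 0.2188]]
||T^(-1)||_F^2 = 0.2500^2 + (-0.1250)^2 + (-0.1875)^2 + 0.2188^2 = 0.1611
||T^(-1)||_F = sqrt(0.1611) = 0.4014

0.4014


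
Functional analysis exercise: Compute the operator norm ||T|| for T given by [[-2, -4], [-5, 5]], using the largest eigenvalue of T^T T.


A^T A = [[29, -17], [-17, 41]]
trace(A^T A) = 70, det(A^T A) = 900
discriminant = 70^2 - 4*900 = 1300
Largest eigenvalue of A^T A = (trace + sqrt(disc))/2 = 53.0278
||T|| = sqrt(53.0278) = 7.2820

7.2820


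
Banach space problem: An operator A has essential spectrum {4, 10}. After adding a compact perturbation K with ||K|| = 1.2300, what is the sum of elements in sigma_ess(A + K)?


By Weyl's theorem, the essential spectrum is invariant under compact perturbations.
sigma_ess(A + K) = sigma_ess(A) = {4, 10}
Sum = 4 + 10 = 14

14


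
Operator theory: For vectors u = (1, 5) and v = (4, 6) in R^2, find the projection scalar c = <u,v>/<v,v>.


Computing <u,v> = 1*4 + 5*6 = 34
Computing <v,v> = 4^2 + 6^2 = 52
Projection coefficient = 34/52 = 0.6538

0.6538


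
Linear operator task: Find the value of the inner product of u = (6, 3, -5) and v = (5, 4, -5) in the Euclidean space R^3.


Computing the standard inner product <u, v> = sum u_i * v_i
= 6*5 + 3*4 + -5*-5
= 30 + 12 + 25
= 67

67


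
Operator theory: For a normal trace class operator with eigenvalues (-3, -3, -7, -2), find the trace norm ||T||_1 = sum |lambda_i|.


For a normal operator, singular values equal |eigenvalues|.
Trace norm = sum |lambda_i| = 3 + 3 + 7 + 2
= 15

15


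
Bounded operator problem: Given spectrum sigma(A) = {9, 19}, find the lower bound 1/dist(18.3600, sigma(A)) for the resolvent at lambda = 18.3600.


dist(18.3600, {9, 19}) = min(|18.3600 - 9|, |18.3600 - 19|)
= min(9.3600, 0.6400) = 0.6400
Resolvent bound = 1/0.6400 = 1.5625

1.5625


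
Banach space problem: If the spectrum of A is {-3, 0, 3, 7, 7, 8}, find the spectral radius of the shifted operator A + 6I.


Spectrum of A + 6I = {3, 6, 9, 13, 13, 14}
Spectral radius = max |lambda| over the shifted spectrum
= max(3, 6, 9, 13, 13, 14) = 14

14


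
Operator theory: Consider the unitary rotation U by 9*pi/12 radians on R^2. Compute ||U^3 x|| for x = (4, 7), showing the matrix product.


U is a rotation by theta = 9*pi/12
U^3 = rotation by 3*theta = 27*pi/12 = 3*pi/12 (mod 2*pi)
cos(3*pi/12) = 0.7071, sin(3*pi/12) = 0.7071
U^3 x = (0.7071 * 4 - 0.7071 * 7, 0.7071 * 4 + 0.7071 * 7)
= (-2.1213, 7.7782)
||U^3 x|| = sqrt((-2.1213)^2 + 7.7782^2) = sqrt(65.0000) = 8.0623

8.0623


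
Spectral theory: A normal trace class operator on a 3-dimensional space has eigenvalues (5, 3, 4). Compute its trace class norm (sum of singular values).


For a normal operator, singular values equal |eigenvalues|.
Trace norm = sum |lambda_i| = 5 + 3 + 4
= 12

12


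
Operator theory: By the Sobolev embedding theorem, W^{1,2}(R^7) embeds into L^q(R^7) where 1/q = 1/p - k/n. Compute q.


Using the Sobolev embedding formula: 1/q = 1/p - k/n
1/q = 1/2 - 1/7 = 5/14
q = 1/(5/14) = 14/5 = 2.8000

2.8000


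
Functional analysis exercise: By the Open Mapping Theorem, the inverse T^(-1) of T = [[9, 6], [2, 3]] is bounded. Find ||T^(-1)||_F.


det(T) = 9*3 - 6*2 = 15
T^(-1) = (1/15) * [[3, -6], [-2, 9]] = [[0.2000, -0.4000], [-0.1333, 0.6000]]
||T^(-1)||_F^2 = 0.2000^2 + (-0.4000)^2 + (-0.1333)^2 + 0.6000^2 = 0.5778
||T^(-1)||_F = sqrt(0.5778) = 0.7601

0.7601


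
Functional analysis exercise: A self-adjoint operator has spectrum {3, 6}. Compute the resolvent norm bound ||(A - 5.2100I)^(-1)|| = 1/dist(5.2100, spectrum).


dist(5.2100, {3, 6}) = min(|5.2100 - 3|, |5.2100 - 6|)
= min(2.2100, 0.7900) = 0.7900
Resolvent bound = 1/0.7900 = 1.2658

1.2658


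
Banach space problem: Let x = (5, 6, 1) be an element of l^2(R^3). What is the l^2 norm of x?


The l^2 norm = (sum |x_i|^2)^(1/2)
Sum of 2th powers = 25 + 36 + 1 = 62
||x||_2 = (62)^(1/2) = 7.8740

7.8740


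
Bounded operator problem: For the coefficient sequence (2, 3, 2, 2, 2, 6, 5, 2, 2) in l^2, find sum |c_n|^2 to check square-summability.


sum |c_n|^2 = 2^2 + 3^2 + 2^2 + 2^2 + 2^2 + 6^2 + 5^2 + 2^2 + 2^2
= 4 + 9 + 4 + 4 + 4 + 36 + 25 + 4 + 4
= 94

94


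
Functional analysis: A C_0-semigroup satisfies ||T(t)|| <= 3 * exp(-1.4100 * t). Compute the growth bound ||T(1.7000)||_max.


||T(1.7000)|| <= 3 * exp(-1.4100 * 1.7000)
= 3 * exp(-2.3970)
= 3 * 0.0910
= 0.2730

0.2730


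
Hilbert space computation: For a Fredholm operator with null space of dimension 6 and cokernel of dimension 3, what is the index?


The Fredholm index is defined as ind(T) = dim(ker T) - dim(coker T)
= 6 - 3
= 3

3


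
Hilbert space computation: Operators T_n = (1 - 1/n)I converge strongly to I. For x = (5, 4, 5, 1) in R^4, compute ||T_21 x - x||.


T_21 x - x = (1 - 1/21)x - x = -x/21
||x|| = sqrt(67) = 8.1854
||T_21 x - x|| = ||x||/21 = 8.1854/21 = 0.3898

0.3898


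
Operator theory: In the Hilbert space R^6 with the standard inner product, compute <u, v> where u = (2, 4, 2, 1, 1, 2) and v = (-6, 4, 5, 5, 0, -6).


Computing the standard inner product <u, v> = sum u_i * v_i
= 2*-6 + 4*4 + 2*5 + 1*5 + 1*0 + 2*-6
= -12 + 16 + 10 + 5 + 0 + -12
= 7

7


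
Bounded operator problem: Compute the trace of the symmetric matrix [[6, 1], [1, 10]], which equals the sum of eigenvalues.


For a self-adjoint (symmetric) matrix, the eigenvalues are real.
The sum of eigenvalues equals the trace of the matrix.
trace = 6 + 10 = 16

16


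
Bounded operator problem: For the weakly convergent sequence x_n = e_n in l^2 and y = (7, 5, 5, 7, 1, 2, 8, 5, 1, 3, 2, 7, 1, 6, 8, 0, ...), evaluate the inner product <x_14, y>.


x_14 = e_14 is the standard basis vector with 1 in position 14.
<x_14, y> = y_14 = 6
As n -> infinity, <x_n, y> -> 0, confirming weak convergence of (x_n) to 0.

6


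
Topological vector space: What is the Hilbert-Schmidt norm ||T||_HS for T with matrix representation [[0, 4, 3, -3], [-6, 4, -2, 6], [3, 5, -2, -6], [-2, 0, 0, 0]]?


The Hilbert-Schmidt norm is sqrt(sum of squares of all entries).
Sum of squares = 0^2 + 4^2 + 3^2 + (-3)^2 + (-6)^2 + 4^2 + (-2)^2 + 6^2 + 3^2 + 5^2 + (-2)^2 + (-6)^2 + (-2)^2 + 0^2 + 0^2 + 0^2
= 0 + 16 + 9 + 9 + 36 + 16 + 4 + 36 + 9 + 25 + 4 + 36 + 4 + 0 + 0 + 0 = 204
||T||_HS = sqrt(204) = 14.2829

14.2829


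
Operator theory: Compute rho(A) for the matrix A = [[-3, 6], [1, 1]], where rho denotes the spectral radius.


For a 2x2 matrix, eigenvalues satisfy lambda^2 - (trace)*lambda + det = 0
trace = -3 + 1 = -2
det = -3*1 - 6*1 = -9
discriminant = (-2)^2 - 4*(-9) = 40
spectral radius = max |eigenvalue| = 4.1623

4.1623


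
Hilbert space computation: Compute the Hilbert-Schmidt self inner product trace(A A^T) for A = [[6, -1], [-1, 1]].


trace(A * A^T) = sum of squares of all entries
= 6^2 + (-1)^2 + (-1)^2 + 1^2
= 36 + 1 + 1 + 1
= 39

39


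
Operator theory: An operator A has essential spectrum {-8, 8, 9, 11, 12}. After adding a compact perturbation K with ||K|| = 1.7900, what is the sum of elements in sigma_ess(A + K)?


By Weyl's theorem, the essential spectrum is invariant under compact perturbations.
sigma_ess(A + K) = sigma_ess(A) = {-8, 8, 9, 11, 12}
Sum = -8 + 8 + 9 + 11 + 12 = 32

32


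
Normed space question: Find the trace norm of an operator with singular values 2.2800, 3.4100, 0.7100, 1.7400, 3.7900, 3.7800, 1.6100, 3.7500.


The nuclear norm is the sum of all singular values.
||T||_1 = 2.2800 + 3.4100 + 0.7100 + 1.7400 + 3.7900 + 3.7800 + 1.6100 + 3.7500
= 21.0700

21.0700


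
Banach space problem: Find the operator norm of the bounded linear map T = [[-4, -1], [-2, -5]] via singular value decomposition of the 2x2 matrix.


A^T A = [[20, 14], [14, 26]]
trace(A^T A) = 46, det(A^T A) = 324
discriminant = 46^2 - 4*324 = 820
Largest eigenvalue of A^T A = (trace + sqrt(disc))/2 = 37.3178
||T|| = sqrt(37.3178) = 6.1088

6.1088


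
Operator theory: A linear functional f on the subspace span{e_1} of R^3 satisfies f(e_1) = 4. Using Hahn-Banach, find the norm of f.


The norm of f is given by ||f|| = sup_{||x||=1} |f(x)|.
On span{e_1}, ||e_1|| = 1, so ||f|| = |f(e_1)| / ||e_1||
= |4| / 1 = 4.0000

4.0000


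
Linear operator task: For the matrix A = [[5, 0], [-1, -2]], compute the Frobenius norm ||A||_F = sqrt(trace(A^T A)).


||A||_F^2 = sum a_ij^2
= 5^2 + 0^2 + (-1)^2 + (-2)^2
= 25 + 0 + 1 + 4 = 30
||A||_F = sqrt(30) = 5.4772

5.4772


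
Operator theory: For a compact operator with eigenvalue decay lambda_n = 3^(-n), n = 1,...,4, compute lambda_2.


The eigenvalue formula gives lambda_2 = 1/3^2
= 1/9
= 0.1111

0.1111


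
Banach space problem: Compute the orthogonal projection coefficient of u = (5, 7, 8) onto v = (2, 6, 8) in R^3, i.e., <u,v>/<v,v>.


Computing <u,v> = 5*2 + 7*6 + 8*8 = 116
Computing <v,v> = 2^2 + 6^2 + 8^2 = 104
Projection coefficient = 116/104 = 1.1154

1.1154


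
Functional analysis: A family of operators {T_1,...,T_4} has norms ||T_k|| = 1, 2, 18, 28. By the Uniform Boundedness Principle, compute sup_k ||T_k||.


By the Uniform Boundedness Principle, the supremum of norms is finite.
sup_k ||T_k|| = max(1, 2, 18, 28) = 28

28


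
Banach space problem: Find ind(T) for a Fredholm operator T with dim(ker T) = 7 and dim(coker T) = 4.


The Fredholm index is defined as ind(T) = dim(ker T) - dim(coker T)
= 7 - 4
= 3

3


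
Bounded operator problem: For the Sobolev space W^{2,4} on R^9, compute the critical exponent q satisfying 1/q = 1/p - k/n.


Using the Sobolev embedding formula: 1/q = 1/p - k/n
1/q = 1/4 - 2/9 = 1/36
q = 1/(1/36) = 36

36.0000


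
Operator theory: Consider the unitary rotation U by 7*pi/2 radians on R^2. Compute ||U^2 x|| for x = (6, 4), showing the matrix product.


U is a rotation by theta = 7*pi/2
U^2 = rotation by 2*theta = 14*pi/2 = 2*pi/2 (mod 2*pi)
cos(2*pi/2) = -1.0000, sin(2*pi/2) = 0.0000
U^2 x = (-1.0000 * 6 - 0.0000 * 4, 0.0000 * 6 + -1.0000 * 4)
= (-6.0000, -4.0000)
||U^2 x|| = sqrt((-6.0000)^2 + (-4.0000)^2) = sqrt(52.0000) = 7.2111

7.2111


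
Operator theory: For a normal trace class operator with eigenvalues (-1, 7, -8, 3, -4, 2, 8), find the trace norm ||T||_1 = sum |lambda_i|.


For a normal operator, singular values equal |eigenvalues|.
Trace norm = sum |lambda_i| = 1 + 7 + 8 + 3 + 4 + 2 + 8
= 33

33


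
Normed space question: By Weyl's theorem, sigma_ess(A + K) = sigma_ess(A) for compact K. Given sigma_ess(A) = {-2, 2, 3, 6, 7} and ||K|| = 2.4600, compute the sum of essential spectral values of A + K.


By Weyl's theorem, the essential spectrum is invariant under compact perturbations.
sigma_ess(A + K) = sigma_ess(A) = {-2, 2, 3, 6, 7}
Sum = -2 + 2 + 3 + 6 + 7 = 16

16


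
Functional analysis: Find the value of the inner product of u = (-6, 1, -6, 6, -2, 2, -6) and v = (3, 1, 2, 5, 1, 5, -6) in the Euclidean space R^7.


Computing the standard inner product <u, v> = sum u_i * v_i
= -6*3 + 1*1 + -6*2 + 6*5 + -2*1 + 2*5 + -6*-6
= -18 + 1 + -12 + 30 + -2 + 10 + 36
= 45

45


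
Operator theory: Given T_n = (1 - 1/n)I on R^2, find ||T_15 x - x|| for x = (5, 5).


T_15 x - x = (1 - 1/15)x - x = -x/15
||x|| = sqrt(50) = 7.0711
||T_15 x - x|| = ||x||/15 = 7.0711/15 = 0.4714

0.4714


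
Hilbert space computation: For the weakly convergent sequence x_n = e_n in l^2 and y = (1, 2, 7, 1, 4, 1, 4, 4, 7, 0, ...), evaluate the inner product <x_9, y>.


x_9 = e_9 is the standard basis vector with 1 in position 9.
<x_9, y> = y_9 = 7
As n -> infinity, <x_n, y> -> 0, confirming weak convergence of (x_n) to 0.

7


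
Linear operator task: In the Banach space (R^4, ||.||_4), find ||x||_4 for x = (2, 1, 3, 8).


The l^4 norm = (sum |x_i|^4)^(1/4)
Sum of 4th powers = 16 + 1 + 81 + 4096 = 4194
||x||_4 = (4194)^(1/4) = 8.0474

8.0474


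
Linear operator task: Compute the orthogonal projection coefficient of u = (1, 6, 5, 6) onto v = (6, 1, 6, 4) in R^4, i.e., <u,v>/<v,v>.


Computing <u,v> = 1*6 + 6*1 + 5*6 + 6*4 = 66
Computing <v,v> = 6^2 + 1^2 + 6^2 + 4^2 = 89
Projection coefficient = 66/89 = 0.7416

0.7416


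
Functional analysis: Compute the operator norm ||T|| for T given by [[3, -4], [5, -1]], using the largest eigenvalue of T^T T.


A^T A = [[34, -17], [-17, 17]]
trace(A^T A) = 51, det(A^T A) = 289
discriminant = 51^2 - 4*289 = 1445
Largest eigenvalue of A^T A = (trace + sqrt(disc))/2 = 44.5066
||T|| = sqrt(44.5066) = 6.6713

6.6713


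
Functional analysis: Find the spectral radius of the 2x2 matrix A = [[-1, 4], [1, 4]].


For a 2x2 matrix, eigenvalues satisfy lambda^2 - (trace)*lambda + det = 0
trace = -1 + 4 = 3
det = -1*4 - 4*1 = -8
discriminant = 3^2 - 4*(-8) = 41
spectral radius = max |eigenvalue| = 4.7016

4.7016


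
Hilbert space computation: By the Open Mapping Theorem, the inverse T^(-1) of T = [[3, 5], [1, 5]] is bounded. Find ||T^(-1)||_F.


det(T) = 3*5 - 5*1 = 10
T^(-1) = (1/10) * [[5, -5], [-1, 3]] = [[0.5000, -0.5000], [-0.1000, 0.3000]]
||T^(-1)||_F^2 = 0.5000^2 + (-0.5000)^2 + (-0.1000)^2 + 0.3000^2 = 0.6000
||T^(-1)||_F = sqrt(0.6000) = 0.7746

0.7746


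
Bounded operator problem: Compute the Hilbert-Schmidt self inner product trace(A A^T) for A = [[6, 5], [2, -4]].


trace(A * A^T) = sum of squares of all entries
= 6^2 + 5^2 + 2^2 + (-4)^2
= 36 + 25 + 4 + 16
= 81

81


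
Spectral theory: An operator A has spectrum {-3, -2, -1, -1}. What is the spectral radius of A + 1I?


Spectrum of A + 1I = {-2, -1, 0, 0}
Spectral radius = max |lambda| over the shifted spectrum
= max(2, 1, 0, 0) = 2

2


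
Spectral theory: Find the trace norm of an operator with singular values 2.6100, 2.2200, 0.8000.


The nuclear norm is the sum of all singular values.
||T||_1 = 2.6100 + 2.2200 + 0.8000
= 5.6300

5.6300


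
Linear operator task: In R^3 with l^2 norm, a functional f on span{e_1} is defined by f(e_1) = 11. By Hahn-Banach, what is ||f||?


The norm of f is given by ||f|| = sup_{||x||=1} |f(x)|.
On span{e_1}, ||e_1|| = 1, so ||f|| = |f(e_1)| / ||e_1||
= |11| / 1 = 11.0000

11.0000


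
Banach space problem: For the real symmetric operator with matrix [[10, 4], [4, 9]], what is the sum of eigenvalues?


For a self-adjoint (symmetric) matrix, the eigenvalues are real.
The sum of eigenvalues equals the trace of the matrix.
trace = 10 + 9 = 19

19


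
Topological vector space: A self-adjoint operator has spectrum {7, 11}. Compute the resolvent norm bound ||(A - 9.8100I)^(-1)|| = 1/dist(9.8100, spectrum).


dist(9.8100, {7, 11}) = min(|9.8100 - 7|, |9.8100 - 11|)
= min(2.8100, 1.1900) = 1.1900
Resolvent bound = 1/1.1900 = 0.8403

0.8403


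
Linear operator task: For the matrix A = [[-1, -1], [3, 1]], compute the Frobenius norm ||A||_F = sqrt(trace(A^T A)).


||A||_F^2 = sum a_ij^2
= (-1)^2 + (-1)^2 + 3^2 + 1^2
= 1 + 1 + 9 + 1 = 12
||A||_F = sqrt(12) = 3.4641

3.4641


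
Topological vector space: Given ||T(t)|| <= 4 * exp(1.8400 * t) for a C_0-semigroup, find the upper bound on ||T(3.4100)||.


||T(3.4100)|| <= 4 * exp(1.8400 * 3.4100)
= 4 * exp(6.2744)
= 4 * 530.8078
= 2123.2312

2123.2312


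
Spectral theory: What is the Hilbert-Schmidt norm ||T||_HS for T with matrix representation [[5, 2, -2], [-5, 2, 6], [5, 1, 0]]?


The Hilbert-Schmidt norm is sqrt(sum of squares of all entries).
Sum of squares = 5^2 + 2^2 + (-2)^2 + (-5)^2 + 2^2 + 6^2 + 5^2 + 1^2 + 0^2
= 25 + 4 + 4 + 25 + 4 + 36 + 25 + 1 + 0 = 124
||T||_HS = sqrt(124) = 11.1355

11.1355


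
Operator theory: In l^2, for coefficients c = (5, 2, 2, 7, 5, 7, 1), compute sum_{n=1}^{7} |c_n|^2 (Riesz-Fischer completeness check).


sum |c_n|^2 = 5^2 + 2^2 + 2^2 + 7^2 + 5^2 + 7^2 + 1^2
= 25 + 4 + 4 + 49 + 25 + 49 + 1
= 157

157


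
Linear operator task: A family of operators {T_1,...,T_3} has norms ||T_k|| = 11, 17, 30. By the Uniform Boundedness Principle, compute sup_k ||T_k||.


By the Uniform Boundedness Principle, the supremum of norms is finite.
sup_k ||T_k|| = max(11, 17, 30) = 30

30


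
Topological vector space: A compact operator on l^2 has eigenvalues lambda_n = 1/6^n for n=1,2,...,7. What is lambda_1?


The eigenvalue formula gives lambda_1 = 1/6^1
= 1/6
= 0.1667

0.1667


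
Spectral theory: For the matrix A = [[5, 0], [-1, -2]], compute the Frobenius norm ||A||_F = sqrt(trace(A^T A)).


||A||_F^2 = sum a_ij^2
= 5^2 + 0^2 + (-1)^2 + (-2)^2
= 25 + 0 + 1 + 4 = 30
||A||_F = sqrt(30) = 5.4772

5.4772


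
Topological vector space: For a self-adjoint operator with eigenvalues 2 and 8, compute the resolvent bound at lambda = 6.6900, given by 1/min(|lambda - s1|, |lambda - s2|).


dist(6.6900, {2, 8}) = min(|6.6900 - 2|, |6.6900 - 8|)
= min(4.6900, 1.3100) = 1.3100
Resolvent bound = 1/1.3100 = 0.7634

0.7634


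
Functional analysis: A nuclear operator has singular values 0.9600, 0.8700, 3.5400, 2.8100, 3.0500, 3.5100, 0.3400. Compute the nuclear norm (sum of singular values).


The nuclear norm is the sum of all singular values.
||T||_1 = 0.9600 + 0.8700 + 3.5400 + 2.8100 + 3.0500 + 3.5100 + 0.3400
= 15.0800

15.0800


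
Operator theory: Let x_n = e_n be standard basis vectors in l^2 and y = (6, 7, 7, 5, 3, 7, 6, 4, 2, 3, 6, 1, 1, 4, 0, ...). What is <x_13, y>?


x_13 = e_13 is the standard basis vector with 1 in position 13.
<x_13, y> = y_13 = 1
As n -> infinity, <x_n, y> -> 0, confirming weak convergence of (x_n) to 0.

1


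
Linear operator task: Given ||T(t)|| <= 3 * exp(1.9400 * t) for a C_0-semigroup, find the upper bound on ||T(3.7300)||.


||T(3.7300)|| <= 3 * exp(1.9400 * 3.7300)
= 3 * exp(7.2362)
= 3 * 1388.8065
= 4166.4194

4166.4194


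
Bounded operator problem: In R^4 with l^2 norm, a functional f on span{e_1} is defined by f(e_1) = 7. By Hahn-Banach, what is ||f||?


The norm of f is given by ||f|| = sup_{||x||=1} |f(x)|.
On span{e_1}, ||e_1|| = 1, so ||f|| = |f(e_1)| / ||e_1||
= |7| / 1 = 7.0000

7.0000


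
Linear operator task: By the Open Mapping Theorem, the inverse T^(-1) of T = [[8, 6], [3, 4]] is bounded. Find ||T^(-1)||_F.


det(T) = 8*4 - 6*3 = 14
T^(-1) = (1/14) * [[4, -6], [-3, 8]] = [[0.2857, -0.4286], [-0.2143, 0.5714]]
||T^(-1)||_F^2 = 0.2857^2 + (-0.4286)^2 + (-0.2143)^2 + 0.5714^2 = 0.6378
||T^(-1)||_F = sqrt(0.6378) = 0.7986

0.7986


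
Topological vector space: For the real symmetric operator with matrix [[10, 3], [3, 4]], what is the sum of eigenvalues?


For a self-adjoint (symmetric) matrix, the eigenvalues are real.
The sum of eigenvalues equals the trace of the matrix.
trace = 10 + 4 = 14

14


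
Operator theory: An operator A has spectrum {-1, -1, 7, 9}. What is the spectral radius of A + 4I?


Spectrum of A + 4I = {3, 3, 11, 13}
Spectral radius = max |lambda| over the shifted spectrum
= max(3, 3, 11, 13) = 13

13


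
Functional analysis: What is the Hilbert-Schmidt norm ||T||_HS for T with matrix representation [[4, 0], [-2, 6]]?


The Hilbert-Schmidt norm is sqrt(sum of squares of all entries).
Sum of squares = 4^2 + 0^2 + (-2)^2 + 6^2
= 16 + 0 + 4 + 36 = 56
||T||_HS = sqrt(56) = 7.4833

7.4833


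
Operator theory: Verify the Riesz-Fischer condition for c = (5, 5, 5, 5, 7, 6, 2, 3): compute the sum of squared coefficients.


sum |c_n|^2 = 5^2 + 5^2 + 5^2 + 5^2 + 7^2 + 6^2 + 2^2 + 3^2
= 25 + 25 + 25 + 25 + 49 + 36 + 4 + 9
= 198

198


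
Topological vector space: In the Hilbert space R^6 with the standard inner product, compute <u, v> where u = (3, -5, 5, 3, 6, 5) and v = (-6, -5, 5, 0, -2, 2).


Computing the standard inner product <u, v> = sum u_i * v_i
= 3*-6 + -5*-5 + 5*5 + 3*0 + 6*-2 + 5*2
= -18 + 25 + 25 + 0 + -12 + 10
= 30

30


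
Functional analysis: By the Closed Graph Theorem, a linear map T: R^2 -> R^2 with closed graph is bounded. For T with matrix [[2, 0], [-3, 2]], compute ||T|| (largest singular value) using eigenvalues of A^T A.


A^T A = [[13, -6], [-6, 4]]
trace(A^T A) = 17, det(A^T A) = 16
discriminant = 17^2 - 4*16 = 225
Largest eigenvalue of A^T A = (trace + sqrt(disc))/2 = 16.0000
||T|| = sqrt(16.0000) = 4.0000

4.0000


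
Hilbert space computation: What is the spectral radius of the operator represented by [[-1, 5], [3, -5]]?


For a 2x2 matrix, eigenvalues satisfy lambda^2 - (trace)*lambda + det = 0
trace = -1 + -5 = -6
det = -1*-5 - 5*3 = -10
discriminant = (-6)^2 - 4*(-10) = 76
spectral radius = max |eigenvalue| = 7.3589

7.3589


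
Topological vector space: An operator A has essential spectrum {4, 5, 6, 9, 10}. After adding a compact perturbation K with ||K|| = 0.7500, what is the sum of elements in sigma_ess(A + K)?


By Weyl's theorem, the essential spectrum is invariant under compact perturbations.
sigma_ess(A + K) = sigma_ess(A) = {4, 5, 6, 9, 10}
Sum = 4 + 5 + 6 + 9 + 10 = 34

34


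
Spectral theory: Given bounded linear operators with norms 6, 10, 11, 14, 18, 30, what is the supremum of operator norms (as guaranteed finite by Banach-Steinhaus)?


By the Uniform Boundedness Principle, the supremum of norms is finite.
sup_k ||T_k|| = max(6, 10, 11, 14, 18, 30) = 30

30


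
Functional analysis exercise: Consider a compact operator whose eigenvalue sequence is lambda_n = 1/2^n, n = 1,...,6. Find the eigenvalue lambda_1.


The eigenvalue formula gives lambda_1 = 1/2^1
= 1/2
= 0.5000

0.5000


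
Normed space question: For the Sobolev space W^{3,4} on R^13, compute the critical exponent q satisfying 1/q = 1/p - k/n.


Using the Sobolev embedding formula: 1/q = 1/p - k/n
1/q = 1/4 - 3/13 = 1/52
q = 1/(1/52) = 52

52.0000


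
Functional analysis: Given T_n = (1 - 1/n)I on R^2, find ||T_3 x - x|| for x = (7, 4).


T_3 x - x = (1 - 1/3)x - x = -x/3
||x|| = sqrt(65) = 8.0623
||T_3 x - x|| = ||x||/3 = 8.0623/3 = 2.6874

2.6874


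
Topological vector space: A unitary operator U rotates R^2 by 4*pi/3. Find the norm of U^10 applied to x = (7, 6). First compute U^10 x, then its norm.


U is a rotation by theta = 4*pi/3
U^10 = rotation by 10*theta = 40*pi/3 = 4*pi/3 (mod 2*pi)
cos(4*pi/3) = -0.5000, sin(4*pi/3) = -0.8660
U^10 x = (-0.5000 * 7 - -0.8660 * 6, -0.8660 * 7 + -0.5000 * 6)
= (1.6962, -9.0622)
||U^10 x|| = sqrt(1.6962^2 + (-9.0622)^2) = sqrt(85.0000) = 9.2195

9.2195


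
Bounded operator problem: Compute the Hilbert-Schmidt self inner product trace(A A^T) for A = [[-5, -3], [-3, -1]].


trace(A * A^T) = sum of squares of all entries
= (-5)^2 + (-3)^2 + (-3)^2 + (-1)^2
= 25 + 9 + 9 + 1
= 44

44


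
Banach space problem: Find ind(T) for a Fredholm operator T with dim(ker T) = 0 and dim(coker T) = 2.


The Fredholm index is defined as ind(T) = dim(ker T) - dim(coker T)
= 0 - 2
= -2

-2


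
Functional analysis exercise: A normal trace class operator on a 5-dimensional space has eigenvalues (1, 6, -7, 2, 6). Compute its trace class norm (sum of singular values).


For a normal operator, singular values equal |eigenvalues|.
Trace norm = sum |lambda_i| = 1 + 6 + 7 + 2 + 6
= 22

22


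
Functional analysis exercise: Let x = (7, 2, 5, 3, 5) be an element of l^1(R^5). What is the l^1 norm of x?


The l^1 norm equals the sum of absolute values of all components.
||x||_1 = 7 + 2 + 5 + 3 + 5
= 22

22.0000


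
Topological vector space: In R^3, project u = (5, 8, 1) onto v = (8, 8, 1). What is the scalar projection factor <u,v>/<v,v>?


Computing <u,v> = 5*8 + 8*8 + 1*1 = 105
Computing <v,v> = 8^2 + 8^2 + 1^2 = 129
Projection coefficient = 105/129 = 0.8140

0.8140


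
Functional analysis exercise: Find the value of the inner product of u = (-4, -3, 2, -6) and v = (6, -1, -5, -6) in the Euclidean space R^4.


Computing the standard inner product <u, v> = sum u_i * v_i
= -4*6 + -3*-1 + 2*-5 + -6*-6
= -24 + 3 + -10 + 36
= 5

5


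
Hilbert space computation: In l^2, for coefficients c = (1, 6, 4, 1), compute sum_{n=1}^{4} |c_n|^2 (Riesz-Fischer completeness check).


sum |c_n|^2 = 1^2 + 6^2 + 4^2 + 1^2
= 1 + 36 + 16 + 1
= 54

54


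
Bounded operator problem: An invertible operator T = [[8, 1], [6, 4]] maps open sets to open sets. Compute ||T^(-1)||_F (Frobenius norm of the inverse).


det(T) = 8*4 - 1*6 = 26
T^(-1) = (1/26) * [[4, -1], [-6, 8]] = [[0.1538, -0.0385], [-0.2308, 0.3077]]
||T^(-1)||_F^2 = 0.1538^2 + (-0.0385)^2 + (-0.2308)^2 + 0.3077^2 = 0.1731
||T^(-1)||_F = sqrt(0.1731) = 0.4160

0.4160


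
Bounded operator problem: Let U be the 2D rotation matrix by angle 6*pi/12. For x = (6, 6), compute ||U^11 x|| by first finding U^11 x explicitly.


U is a rotation by theta = 6*pi/12
U^11 = rotation by 11*theta = 66*pi/12 = 18*pi/12 (mod 2*pi)
cos(18*pi/12) = 0.0000, sin(18*pi/12) = -1.0000
U^11 x = (0.0000 * 6 - -1.0000 * 6, -1.0000 * 6 + 0.0000 * 6)
= (6.0000, -6.0000)
||U^11 x|| = sqrt(6.0000^2 + (-6.0000)^2) = sqrt(72.0000) = 8.4853

8.4853


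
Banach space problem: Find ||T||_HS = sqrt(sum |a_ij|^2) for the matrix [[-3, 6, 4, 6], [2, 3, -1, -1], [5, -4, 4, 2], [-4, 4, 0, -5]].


The Hilbert-Schmidt norm is sqrt(sum of squares of all entries).
Sum of squares = (-3)^2 + 6^2 + 4^2 + 6^2 + 2^2 + 3^2 + (-1)^2 + (-1)^2 + 5^2 + (-4)^2 + 4^2 + 2^2 + (-4)^2 + 4^2 + 0^2 + (-5)^2
= 9 + 36 + 16 + 36 + 4 + 9 + 1 + 1 + 25 + 16 + 16 + 4 + 16 + 16 + 0 + 25 = 230
||T||_HS = sqrt(230) = 15.1658

15.1658


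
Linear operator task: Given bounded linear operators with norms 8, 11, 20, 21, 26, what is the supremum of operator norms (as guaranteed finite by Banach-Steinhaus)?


By the Uniform Boundedness Principle, the supremum of norms is finite.
sup_k ||T_k|| = max(8, 11, 20, 21, 26) = 26

26


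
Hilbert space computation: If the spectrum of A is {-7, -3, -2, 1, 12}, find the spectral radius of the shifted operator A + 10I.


Spectrum of A + 10I = {3, 7, 8, 11, 22}
Spectral radius = max |lambda| over the shifted spectrum
= max(3, 7, 8, 11, 22) = 22

22


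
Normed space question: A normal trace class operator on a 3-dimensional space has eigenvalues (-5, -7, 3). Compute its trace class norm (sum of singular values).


For a normal operator, singular values equal |eigenvalues|.
Trace norm = sum |lambda_i| = 5 + 7 + 3
= 15

15


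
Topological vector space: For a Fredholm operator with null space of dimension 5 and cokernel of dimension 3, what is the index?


The Fredholm index is defined as ind(T) = dim(ker T) - dim(coker T)
= 5 - 3
= 2

2


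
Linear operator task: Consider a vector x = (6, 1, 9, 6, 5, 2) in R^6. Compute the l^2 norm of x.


The l^2 norm = (sum |x_i|^2)^(1/2)
Sum of 2th powers = 36 + 1 + 81 + 36 + 25 + 4 = 183
||x||_2 = (183)^(1/2) = 13.5277

13.5277


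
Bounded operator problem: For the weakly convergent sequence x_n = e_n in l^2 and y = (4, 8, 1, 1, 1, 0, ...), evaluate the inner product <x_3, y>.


x_3 = e_3 is the standard basis vector with 1 in position 3.
<x_3, y> = y_3 = 1
As n -> infinity, <x_n, y> -> 0, confirming weak convergence of (x_n) to 0.

1


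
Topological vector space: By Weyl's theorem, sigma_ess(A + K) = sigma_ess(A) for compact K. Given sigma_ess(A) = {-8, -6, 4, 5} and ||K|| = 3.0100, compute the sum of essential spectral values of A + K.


By Weyl's theorem, the essential spectrum is invariant under compact perturbations.
sigma_ess(A + K) = sigma_ess(A) = {-8, -6, 4, 5}
Sum = -8 + -6 + 4 + 5 = -5

-5


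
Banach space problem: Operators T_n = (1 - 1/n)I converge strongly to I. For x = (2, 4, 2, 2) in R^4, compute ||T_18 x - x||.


T_18 x - x = (1 - 1/18)x - x = -x/18
||x|| = sqrt(28) = 5.2915
||T_18 x - x|| = ||x||/18 = 5.2915/18 = 0.2940

0.2940


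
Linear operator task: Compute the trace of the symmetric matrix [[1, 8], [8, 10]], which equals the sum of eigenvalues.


For a self-adjoint (symmetric) matrix, the eigenvalues are real.
The sum of eigenvalues equals the trace of the matrix.
trace = 1 + 10 = 11

11


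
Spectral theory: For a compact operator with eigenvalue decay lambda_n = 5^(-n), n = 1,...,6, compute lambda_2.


The eigenvalue formula gives lambda_2 = 1/5^2
= 1/25
= 0.0400

0.0400


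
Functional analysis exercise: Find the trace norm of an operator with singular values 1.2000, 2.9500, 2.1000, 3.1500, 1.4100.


The nuclear norm is the sum of all singular values.
||T||_1 = 1.2000 + 2.9500 + 2.1000 + 3.1500 + 1.4100
= 10.8100

10.8100


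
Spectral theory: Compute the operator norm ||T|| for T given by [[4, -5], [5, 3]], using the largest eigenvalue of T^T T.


A^T A = [[41, -5], [-5, 34]]
trace(A^T A) = 75, det(A^T A) = 1369
discriminant = 75^2 - 4*1369 = 149
Largest eigenvalue of A^T A = (trace + sqrt(disc))/2 = 43.6033
||T|| = sqrt(43.6033) = 6.6033

6.6033


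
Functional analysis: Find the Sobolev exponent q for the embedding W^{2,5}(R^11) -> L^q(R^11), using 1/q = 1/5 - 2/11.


Using the Sobolev embedding formula: 1/q = 1/p - k/n
1/q = 1/5 - 2/11 = 1/55
q = 1/(1/55) = 55

55.0000


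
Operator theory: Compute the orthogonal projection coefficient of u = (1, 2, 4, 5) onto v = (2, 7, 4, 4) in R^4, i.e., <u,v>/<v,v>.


Computing <u,v> = 1*2 + 2*7 + 4*4 + 5*4 = 52
Computing <v,v> = 2^2 + 7^2 + 4^2 + 4^2 = 85
Projection coefficient = 52/85 = 0.6118

0.6118


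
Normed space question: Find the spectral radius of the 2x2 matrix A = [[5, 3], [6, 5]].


For a 2x2 matrix, eigenvalues satisfy lambda^2 - (trace)*lambda + det = 0
trace = 5 + 5 = 10
det = 5*5 - 3*6 = 7
discriminant = 10^2 - 4*(7) = 72
spectral radius = max |eigenvalue| = 9.2426

9.2426


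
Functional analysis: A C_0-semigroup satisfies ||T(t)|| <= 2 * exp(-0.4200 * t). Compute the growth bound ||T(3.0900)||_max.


||T(3.0900)|| <= 2 * exp(-0.4200 * 3.0900)
= 2 * exp(-1.2978)
= 2 * 0.2731
= 0.5463

0.5463


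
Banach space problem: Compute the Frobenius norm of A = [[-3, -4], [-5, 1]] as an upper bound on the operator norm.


||A||_F^2 = sum a_ij^2
= (-3)^2 + (-4)^2 + (-5)^2 + 1^2
= 9 + 16 + 25 + 1 = 51
||A||_F = sqrt(51) = 7.1414

7.1414


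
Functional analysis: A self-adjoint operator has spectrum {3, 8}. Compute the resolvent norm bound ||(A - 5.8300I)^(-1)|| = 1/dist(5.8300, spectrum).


dist(5.8300, {3, 8}) = min(|5.8300 - 3|, |5.8300 - 8|)
= min(2.8300, 2.1700) = 2.1700
Resolvent bound = 1/2.1700 = 0.4608

0.4608


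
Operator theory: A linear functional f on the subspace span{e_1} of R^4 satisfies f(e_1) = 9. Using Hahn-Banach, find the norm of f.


The norm of f is given by ||f|| = sup_{||x||=1} |f(x)|.
On span{e_1}, ||e_1|| = 1, so ||f|| = |f(e_1)| / ||e_1||
= |9| / 1 = 9.0000

9.0000


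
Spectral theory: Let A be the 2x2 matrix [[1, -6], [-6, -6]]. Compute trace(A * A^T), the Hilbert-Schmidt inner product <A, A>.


trace(A * A^T) = sum of squares of all entries
= 1^2 + (-6)^2 + (-6)^2 + (-6)^2
= 1 + 36 + 36 + 36
= 109

109


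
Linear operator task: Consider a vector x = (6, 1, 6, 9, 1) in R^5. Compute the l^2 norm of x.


The l^2 norm = (sum |x_i|^2)^(1/2)
Sum of 2th powers = 36 + 1 + 36 + 81 + 1 = 155
||x||_2 = (155)^(1/2) = 12.4499

12.4499


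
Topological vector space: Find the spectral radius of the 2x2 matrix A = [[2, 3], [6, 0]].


For a 2x2 matrix, eigenvalues satisfy lambda^2 - (trace)*lambda + det = 0
trace = 2 + 0 = 2
det = 2*0 - 3*6 = -18
discriminant = 2^2 - 4*(-18) = 76
spectral radius = max |eigenvalue| = 5.3589

5.3589


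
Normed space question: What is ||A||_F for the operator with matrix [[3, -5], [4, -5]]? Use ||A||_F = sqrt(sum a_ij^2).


||A||_F^2 = sum a_ij^2
= 3^2 + (-5)^2 + 4^2 + (-5)^2
= 9 + 25 + 16 + 25 = 75
||A||_F = sqrt(75) = 8.6603

8.6603


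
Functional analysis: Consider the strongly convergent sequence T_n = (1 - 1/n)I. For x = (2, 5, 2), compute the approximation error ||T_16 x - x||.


T_16 x - x = (1 - 1/16)x - x = -x/16
||x|| = sqrt(33) = 5.7446
||T_16 x - x|| = ||x||/16 = 5.7446/16 = 0.3590

0.3590


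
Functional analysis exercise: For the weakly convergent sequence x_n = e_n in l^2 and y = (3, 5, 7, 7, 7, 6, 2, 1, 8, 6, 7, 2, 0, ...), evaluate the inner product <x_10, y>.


x_10 = e_10 is the standard basis vector with 1 in position 10.
<x_10, y> = y_10 = 6
As n -> infinity, <x_n, y> -> 0, confirming weak convergence of (x_n) to 0.

6


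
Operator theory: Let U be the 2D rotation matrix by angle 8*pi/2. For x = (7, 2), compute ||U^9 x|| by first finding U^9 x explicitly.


U is a rotation by theta = 8*pi/2
U^9 = rotation by 9*theta = 72*pi/2 = 0*pi/2 (mod 2*pi)
cos(0*pi/2) = 1.0000, sin(0*pi/2) = 0.0000
U^9 x = (1.0000 * 7 - 0.0000 * 2, 0.0000 * 7 + 1.0000 * 2)
= (7.0000, 2.0000)
||U^9 x|| = sqrt(7.0000^2 + 2.0000^2) = sqrt(53.0000) = 7.2801

7.2801


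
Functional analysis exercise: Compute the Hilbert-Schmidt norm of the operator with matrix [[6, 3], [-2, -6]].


The Hilbert-Schmidt norm is sqrt(sum of squares of all entries).
Sum of squares = 6^2 + 3^2 + (-2)^2 + (-6)^2
= 36 + 9 + 4 + 36 = 85
||T||_HS = sqrt(85) = 9.2195

9.2195


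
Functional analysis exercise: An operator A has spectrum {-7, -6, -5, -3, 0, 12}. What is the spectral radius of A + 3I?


Spectrum of A + 3I = {-4, -3, -2, 0, 3, 15}
Spectral radius = max |lambda| over the shifted spectrum
= max(4, 3, 2, 0, 3, 15) = 15

15


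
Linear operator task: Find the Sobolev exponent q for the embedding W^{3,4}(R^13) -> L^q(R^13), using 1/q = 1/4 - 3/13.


Using the Sobolev embedding formula: 1/q = 1/p - k/n
1/q = 1/4 - 3/13 = 1/52
q = 1/(1/52) = 52

52.0000


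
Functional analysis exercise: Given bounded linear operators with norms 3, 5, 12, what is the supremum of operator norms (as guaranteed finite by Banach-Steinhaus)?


By the Uniform Boundedness Principle, the supremum of norms is finite.
sup_k ||T_k|| = max(3, 5, 12) = 12

12


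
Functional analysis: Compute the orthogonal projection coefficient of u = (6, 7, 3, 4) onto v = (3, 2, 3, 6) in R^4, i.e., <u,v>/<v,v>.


Computing <u,v> = 6*3 + 7*2 + 3*3 + 4*6 = 65
Computing <v,v> = 3^2 + 2^2 + 3^2 + 6^2 = 58
Projection coefficient = 65/58 = 1.1207

1.1207


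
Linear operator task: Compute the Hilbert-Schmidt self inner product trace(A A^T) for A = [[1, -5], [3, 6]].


trace(A * A^T) = sum of squares of all entries
= 1^2 + (-5)^2 + 3^2 + 6^2
= 1 + 25 + 9 + 36
= 71

71


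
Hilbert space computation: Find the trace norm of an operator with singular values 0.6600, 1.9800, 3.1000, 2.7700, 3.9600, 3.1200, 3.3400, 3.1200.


The nuclear norm is the sum of all singular values.
||T||_1 = 0.6600 + 1.9800 + 3.1000 + 2.7700 + 3.9600 + 3.1200 + 3.3400 + 3.1200
= 22.0500

22.0500


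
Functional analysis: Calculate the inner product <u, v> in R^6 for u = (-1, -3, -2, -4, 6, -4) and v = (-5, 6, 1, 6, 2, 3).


Computing the standard inner product <u, v> = sum u_i * v_i
= -1*-5 + -3*6 + -2*1 + -4*6 + 6*2 + -4*3
= 5 + -18 + -2 + -24 + 12 + -12
= -39

-39


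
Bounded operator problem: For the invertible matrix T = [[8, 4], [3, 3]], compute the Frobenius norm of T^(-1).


det(T) = 8*3 - 4*3 = 12
T^(-1) = (1/12) * [[3, -4], [-3, 8]] = [[0.2500, -0.3333], [-0.2500, 0.6667]]
||T^(-1)||_F^2 = 0.2500^2 + (-0.3333)^2 + (-0.2500)^2 + 0.6667^2 = 0.6806
||T^(-1)||_F = sqrt(0.6806) = 0.8250

0.8250


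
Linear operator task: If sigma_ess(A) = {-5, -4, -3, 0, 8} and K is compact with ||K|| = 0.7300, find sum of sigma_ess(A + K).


By Weyl's theorem, the essential spectrum is invariant under compact perturbations.
sigma_ess(A + K) = sigma_ess(A) = {-5, -4, -3, 0, 8}
Sum = -5 + -4 + -3 + 0 + 8 = -4

-4


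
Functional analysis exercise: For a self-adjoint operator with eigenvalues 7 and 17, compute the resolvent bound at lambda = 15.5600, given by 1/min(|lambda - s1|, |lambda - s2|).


dist(15.5600, {7, 17}) = min(|15.5600 - 7|, |15.5600 - 17|)
= min(8.5600, 1.4400) = 1.4400
Resolvent bound = 1/1.4400 = 0.6944

0.6944


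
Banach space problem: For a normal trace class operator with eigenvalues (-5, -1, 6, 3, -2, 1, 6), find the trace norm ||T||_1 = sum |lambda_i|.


For a normal operator, singular values equal |eigenvalues|.
Trace norm = sum |lambda_i| = 5 + 1 + 6 + 3 + 2 + 1 + 6
= 24

24


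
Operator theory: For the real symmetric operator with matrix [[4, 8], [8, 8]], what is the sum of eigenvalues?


For a self-adjoint (symmetric) matrix, the eigenvalues are real.
The sum of eigenvalues equals the trace of the matrix.
trace = 4 + 8 = 12

12


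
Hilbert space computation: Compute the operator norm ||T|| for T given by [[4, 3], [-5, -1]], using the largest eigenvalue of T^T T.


A^T A = [[41, 17], [17, 10]]
trace(A^T A) = 51, det(A^T A) = 121
discriminant = 51^2 - 4*121 = 2117
Largest eigenvalue of A^T A = (trace + sqrt(disc))/2 = 48.5054
||T|| = sqrt(48.5054) = 6.9646

6.9646


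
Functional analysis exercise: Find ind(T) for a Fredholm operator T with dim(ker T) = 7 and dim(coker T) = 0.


The Fredholm index is defined as ind(T) = dim(ker T) - dim(coker T)
= 7 - 0
= 7

7


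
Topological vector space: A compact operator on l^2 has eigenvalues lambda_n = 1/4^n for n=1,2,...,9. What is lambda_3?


The eigenvalue formula gives lambda_3 = 1/4^3
= 1/64
= 0.0156

0.0156


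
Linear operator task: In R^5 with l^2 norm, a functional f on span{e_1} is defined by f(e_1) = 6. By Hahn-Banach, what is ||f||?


The norm of f is given by ||f|| = sup_{||x||=1} |f(x)|.
On span{e_1}, ||e_1|| = 1, so ||f|| = |f(e_1)| / ||e_1||
= |6| / 1 = 6.0000

6.0000


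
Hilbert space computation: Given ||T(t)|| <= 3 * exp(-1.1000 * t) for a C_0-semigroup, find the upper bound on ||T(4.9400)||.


||T(4.9400)|| <= 3 * exp(-1.1000 * 4.9400)
= 3 * exp(-5.4340)
= 3 * 0.0044
= 0.0131

0.0131


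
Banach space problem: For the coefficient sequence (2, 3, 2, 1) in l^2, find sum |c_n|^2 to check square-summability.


sum |c_n|^2 = 2^2 + 3^2 + 2^2 + 1^2
= 4 + 9 + 4 + 1
= 18

18


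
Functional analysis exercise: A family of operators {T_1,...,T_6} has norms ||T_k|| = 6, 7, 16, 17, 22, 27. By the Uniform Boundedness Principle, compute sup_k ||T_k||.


By the Uniform Boundedness Principle, the supremum of norms is finite.
sup_k ||T_k|| = max(6, 7, 16, 17, 22, 27) = 27

27


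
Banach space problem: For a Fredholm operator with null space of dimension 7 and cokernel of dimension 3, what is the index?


The Fredholm index is defined as ind(T) = dim(ker T) - dim(coker T)
= 7 - 3
= 4

4


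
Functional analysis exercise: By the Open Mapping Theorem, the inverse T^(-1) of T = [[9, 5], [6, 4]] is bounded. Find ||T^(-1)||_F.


det(T) = 9*4 - 5*6 = 6
T^(-1) = (1/6) * [[4, -5], [-6, 9]] = [[0.6667, -0.8333], [-1.0000, 1.5000]]
||T^(-1)||_F^2 = 0.6667^2 + (-0.8333)^2 + (-1.0000)^2 + 1.5000^2 = 4.3889
||T^(-1)||_F = sqrt(4.3889) = 2.0950

2.0950


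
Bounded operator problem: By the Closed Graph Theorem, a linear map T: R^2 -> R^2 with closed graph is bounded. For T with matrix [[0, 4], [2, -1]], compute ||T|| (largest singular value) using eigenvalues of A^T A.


A^T A = [[4, -2], [-2, 17]]
trace(A^T A) = 21, det(A^T A) = 64
discriminant = 21^2 - 4*64 = 185
Largest eigenvalue of A^T A = (trace + sqrt(disc))/2 = 17.3007
||T|| = sqrt(17.3007) = 4.1594

4.1594


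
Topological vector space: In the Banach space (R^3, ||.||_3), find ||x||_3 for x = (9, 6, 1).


The l^3 norm = (sum |x_i|^3)^(1/3)
Sum of 3th powers = 729 + 216 + 1 = 946
||x||_3 = (946)^(1/3) = 9.8167

9.8167


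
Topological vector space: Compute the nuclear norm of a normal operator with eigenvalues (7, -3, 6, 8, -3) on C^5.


For a normal operator, singular values equal |eigenvalues|.
Trace norm = sum |lambda_i| = 7 + 3 + 6 + 8 + 3
= 27

27
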